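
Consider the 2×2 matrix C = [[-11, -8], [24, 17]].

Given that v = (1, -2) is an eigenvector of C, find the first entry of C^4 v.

First find the eigenvalue: Cv = (5, -10) = 5·(1, -2), so λ = 5.
Then C^4 v = λ^4·v = 5^4·(1, -2) = 625·(1, -2) = (625, -1250).

625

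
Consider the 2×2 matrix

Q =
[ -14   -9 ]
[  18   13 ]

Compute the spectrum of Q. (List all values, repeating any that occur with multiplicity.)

-5, 4

det(Q - μI) = (-14 - μ)(13 - μ) - (-9)·(18) = μ^2 + μ - 20.
This factors as (μ + 5)·(μ - 4) = 0.
Eigenvalues: -5, 4.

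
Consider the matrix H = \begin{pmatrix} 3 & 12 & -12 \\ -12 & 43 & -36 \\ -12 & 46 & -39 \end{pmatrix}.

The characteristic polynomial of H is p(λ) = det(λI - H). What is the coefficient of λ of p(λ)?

-9

p(λ) = λ^3 - 7λ^2 - 9λ + 63.
The coefficient of λ is -9.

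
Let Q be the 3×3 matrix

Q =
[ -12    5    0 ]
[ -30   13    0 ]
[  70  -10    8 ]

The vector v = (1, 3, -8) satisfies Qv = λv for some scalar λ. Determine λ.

Compute Qv: Q·(1, 3, -8) = (3, 9, -24).
Since Qv = λv, compare component 1: 3 = λ·1, so λ = 3.

3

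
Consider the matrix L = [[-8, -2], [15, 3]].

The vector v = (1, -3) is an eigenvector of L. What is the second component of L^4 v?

First find the eigenvalue: Lv = (-2, 6) = -2·(1, -3), so λ = -2.
Then L^4 v = λ^4·v = (-2)^4·(1, -3) = 16·(1, -3) = (16, -48).

-48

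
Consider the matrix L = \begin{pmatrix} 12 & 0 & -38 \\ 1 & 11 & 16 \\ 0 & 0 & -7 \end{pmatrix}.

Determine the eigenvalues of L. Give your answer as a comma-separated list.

-7, 11, 12

The characteristic polynomial is p(μ) = det(μI - L).
Expanding the 3×3 determinant: p(μ) = μ^3 - 16μ^2 - 29μ + 924.
Since p(12) = 0, μ = 12 is a root.
Factor out (μ - 12): p(μ) = (μ - 12)·(μ^2 - 4μ - 77).
The quadratic factors as (μ + 7)·(μ - 11).
Eigenvalues: -7, 11, 12.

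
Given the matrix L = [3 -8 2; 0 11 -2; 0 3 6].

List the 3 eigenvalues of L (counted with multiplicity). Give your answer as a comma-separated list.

3, 8, 9

The characteristic polynomial is p(λ) = det(λI - L).
Expanding along the first row, p(λ) = λ^3 - 20λ^2 + 123λ - 216.
Since p(8) = 0, λ = 8 is a root.
Factor out (λ - 8): p(λ) = (λ - 8)·(λ^2 - 12λ + 27).
The quadratic factors as (λ - 3)·(λ - 9).
Eigenvalues: 3, 8, 9.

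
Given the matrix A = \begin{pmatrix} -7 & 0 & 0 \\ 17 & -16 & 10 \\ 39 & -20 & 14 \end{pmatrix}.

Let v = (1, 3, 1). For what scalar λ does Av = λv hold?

-7

Compute Av: A·(1, 3, 1) = (-7, -21, -7).
Since Av = λv, compare component 1: -7 = λ·1, so λ = -7.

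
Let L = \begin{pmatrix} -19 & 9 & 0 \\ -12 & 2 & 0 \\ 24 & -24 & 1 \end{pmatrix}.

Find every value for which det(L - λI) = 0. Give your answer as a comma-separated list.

Compute the characteristic polynomial p(lambda) = det(lambda·I - L).
Cofactor expansion gives p(lambda) = lambda^3 + 16·lambda^2 + 53·lambda - 70.
Rational-root test: lambda = 1 gives p(1) = 0.
Dividing by (lambda - 1) leaves lambda^2 + 17·lambda + 70.
The quadratic factors as (lambda + 10)·(lambda + 7).
Eigenvalues: -10, -7, 1.

-10, -7, 1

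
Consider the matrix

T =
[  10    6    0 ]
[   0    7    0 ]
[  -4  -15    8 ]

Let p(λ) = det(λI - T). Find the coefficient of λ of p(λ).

206

p(λ) = λ^3 - 25λ^2 + 206λ - 560.
The coefficient of λ is 206.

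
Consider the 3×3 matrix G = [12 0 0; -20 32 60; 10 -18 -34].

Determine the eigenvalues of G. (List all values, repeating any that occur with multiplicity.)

Set up det(sI - G) = 0.
Cofactor expansion gives p(s) = s^3 - 10s^2 - 32s + 96.
Since p(-4) = 0, s = -4 is a root.
Dividing by (s + 4) leaves s^2 - 14s + 24.
The quadratic factors as (s - 2)·(s - 12).
Eigenvalues: -4, 2, 12.

-4, 2, 12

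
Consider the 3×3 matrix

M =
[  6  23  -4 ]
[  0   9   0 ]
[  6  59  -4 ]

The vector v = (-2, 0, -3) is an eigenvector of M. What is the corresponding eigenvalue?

0

Compute Mv: M·(-2, 0, -3) = (0, 0, 0).
Since Mv = λv, compare component 1: 0 = λ·-2, so λ = 0.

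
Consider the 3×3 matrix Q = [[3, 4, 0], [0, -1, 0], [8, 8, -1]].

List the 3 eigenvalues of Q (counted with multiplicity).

-1, -1, 3

Compute the characteristic polynomial p(r) = det(rI - Q).
Expanding along the first row, p(r) = r^3 - r^2 - 5r - 3.
Since p(-1) = 0, r = -1 is a root.
Factor out (r + 1): p(r) = (r + 1)·(r^2 - 2r - 3).
The quadratic factors as (r + 1)·(r - 3).
Eigenvalues: -1, -1, 3.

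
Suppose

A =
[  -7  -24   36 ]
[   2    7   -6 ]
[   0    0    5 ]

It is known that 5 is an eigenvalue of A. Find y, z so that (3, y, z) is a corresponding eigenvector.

0, 1

We need (A - 5I)v = 0.
A - 5I = [[-12, -24, 36], [2, 2, -6], [0, 0, 0]].
Row 1: (-12)·3 + (-24)·y + (36)·z = 0
Row 2: (2)·3 + (2)·y + (-6)·z = 0
Row 3: (0)·3 + (0)·y + (0)·z = 0
Solving gives y = 0, z = 1.
Check: A·(3, 0, 1) = (15, 0, 5) = 5·(3, 0, 1).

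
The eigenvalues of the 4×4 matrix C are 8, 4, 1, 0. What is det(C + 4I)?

1920

If C has eigenvalues 8, 4, 1, 0, then C + 4I has eigenvalues 12, 8, 5, 4.
det(C + 4I) = (12) · (8) · (5) · (4) = 1920.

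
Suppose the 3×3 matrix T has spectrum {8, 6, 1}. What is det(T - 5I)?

If T has eigenvalues 8, 6, 1, then T - 5I has eigenvalues 3, 1, -4.
det(T - 5I) = (3) · (1) · (-4) = -12.

-12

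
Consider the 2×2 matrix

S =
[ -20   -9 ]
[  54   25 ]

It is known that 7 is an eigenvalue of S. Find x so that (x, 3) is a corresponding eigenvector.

-1

We need (S - 7I)v = 0.
S - 7I = [[-27, -9], [54, 18]].
Row 1: (-27)·x + (-9)·3 = 0
Row 2: (54)·x + (18)·3 = 0
Solving gives x = -1.
Check: S·(-1, 3) = (-7, 21) = 7·(-1, 3).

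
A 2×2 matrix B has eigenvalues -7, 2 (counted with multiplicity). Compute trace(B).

trace(B) is the sum of the eigenvalues: (-7) + (2) = -5.

-5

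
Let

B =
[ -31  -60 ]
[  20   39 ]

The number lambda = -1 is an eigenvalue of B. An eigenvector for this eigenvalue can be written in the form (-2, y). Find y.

We need (B + 1I)v = 0.
B + 1I = [[-30, -60], [20, 40]].
Row 1: (-30)·-2 + (-60)·y = 0
Row 2: (20)·-2 + (40)·y = 0
Solving gives y = 1.
Check: B·(-2, 1) = (2, -1) = -1·(-2, 1).

1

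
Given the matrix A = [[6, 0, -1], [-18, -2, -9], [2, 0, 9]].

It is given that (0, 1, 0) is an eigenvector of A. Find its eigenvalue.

Compute Av: A·(0, 1, 0) = (0, -2, 0).
Since Av = λv, compare component 2: -2 = λ·1, so λ = -2.

-2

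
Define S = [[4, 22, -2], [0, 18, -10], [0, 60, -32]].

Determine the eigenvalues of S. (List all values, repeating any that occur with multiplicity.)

The characteristic polynomial is p(t) = det(tI - S).
Expanding the 3×3 determinant: p(t) = t^3 + 10t^2 - 32t - 96.
Rational-root test: t = -2 gives p(-2) = 0.
Dividing by (t + 2) leaves t^2 + 8t - 48.
The quadratic factors as (t + 12)·(t - 4).
Eigenvalues: -12, -2, 4.

-12, -2, 4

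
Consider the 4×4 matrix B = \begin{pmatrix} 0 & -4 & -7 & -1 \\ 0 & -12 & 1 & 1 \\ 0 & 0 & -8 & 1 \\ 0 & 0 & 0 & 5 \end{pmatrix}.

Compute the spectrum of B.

-12, -8, 0, 5

B is upper triangular, so its eigenvalues are the diagonal entries.
Diagonal: 0, -12, -8, 5.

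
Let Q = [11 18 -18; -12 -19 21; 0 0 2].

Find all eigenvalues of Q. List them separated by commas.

Compute the characteristic polynomial p(s) = det(sI - Q).
Cofactor expansion gives p(s) = s^3 + 6s^2 - 9s - 14.
Rational-root test: s = -7 gives p(-7) = 0.
Dividing by (s + 7) leaves s^2 - s - 2.
The quadratic factors as (s + 1)·(s - 2).
Eigenvalues: -7, -1, 2.

-7, -1, 2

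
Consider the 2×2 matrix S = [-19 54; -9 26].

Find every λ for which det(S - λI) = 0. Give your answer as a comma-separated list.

det(S - lambda·I) = (-19 - lambda)(26 - lambda) - (54)·(-9) = lambda^2 - 7·lambda - 8.
This factors as (lambda + 1)·(lambda - 8) = 0.
Eigenvalues: -1, 8.

-1, 8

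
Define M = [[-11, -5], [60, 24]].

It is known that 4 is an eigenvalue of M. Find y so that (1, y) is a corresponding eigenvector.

We need (M - 4I)v = 0.
M - 4I = [[-15, -5], [60, 20]].
Row 1: (-15)·1 + (-5)·y = 0
Row 2: (60)·1 + (20)·y = 0
Solving gives y = -3.
Check: M·(1, -3) = (4, -12) = 4·(1, -3).

-3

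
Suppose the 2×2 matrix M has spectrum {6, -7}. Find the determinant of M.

-42

det(M) is the product of the eigenvalues: (6) · (-7) = -42.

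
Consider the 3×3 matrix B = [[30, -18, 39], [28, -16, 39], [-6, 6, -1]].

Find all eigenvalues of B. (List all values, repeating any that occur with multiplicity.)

Set up det(tI - B) = 0.
Expanding along the first row, p(t) = t^3 - 13t^2 + 10t + 24.
Try t = 12: p(12) = 0, so 12 is a root.
Dividing by (t - 12) leaves t^2 - t - 2.
The quadratic factors as (t + 1)·(t - 2).
Eigenvalues: -1, 2, 12.

-1, 2, 12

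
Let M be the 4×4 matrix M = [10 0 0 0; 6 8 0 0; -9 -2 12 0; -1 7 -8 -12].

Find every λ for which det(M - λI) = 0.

-12, 8, 10, 12

M is lower triangular, so its eigenvalues are the diagonal entries.
Diagonal: 10, 8, 12, -12.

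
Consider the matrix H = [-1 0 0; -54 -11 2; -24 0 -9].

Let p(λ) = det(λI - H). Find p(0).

p(0) = det(0·I − H) = det(−H) = (−1)^3·det(H).
det(H) = -99, so p(0) = 99.

99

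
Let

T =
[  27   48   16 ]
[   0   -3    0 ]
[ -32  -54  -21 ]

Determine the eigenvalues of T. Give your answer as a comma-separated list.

Set up det(λI - T) = 0.
Cofactor expansion gives p(λ) = λ^3 - 3λ^2 - 73λ - 165.
Since p(-3) = 0, λ = -3 is a root.
Dividing by (λ + 3) leaves λ^2 - 6λ - 55.
The quadratic factors as (λ + 5)·(λ - 11).
Eigenvalues: -5, -3, 11.

-5, -3, 11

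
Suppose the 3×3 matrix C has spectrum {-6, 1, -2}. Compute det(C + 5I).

If C has eigenvalues -6, 1, -2, then C + 5I has eigenvalues -1, 6, 3.
det(C + 5I) = (-1) · (6) · (3) = -18.

-18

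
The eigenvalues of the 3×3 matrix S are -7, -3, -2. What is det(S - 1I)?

-96

If S has eigenvalues -7, -3, -2, then S - 1I has eigenvalues -8, -4, -3.
det(S - 1I) = (-8) · (-4) · (-3) = -96.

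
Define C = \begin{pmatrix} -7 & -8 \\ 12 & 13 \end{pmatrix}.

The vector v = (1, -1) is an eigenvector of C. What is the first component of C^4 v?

1

First find the eigenvalue: Cv = (1, -1) = 1·(1, -1), so λ = 1.
Then C^4 v = λ^4·v = 1^4·(1, -1) = 1·(1, -1) = (1, -1).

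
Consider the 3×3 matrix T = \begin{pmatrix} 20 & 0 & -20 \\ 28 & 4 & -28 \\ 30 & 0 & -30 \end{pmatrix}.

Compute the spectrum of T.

Set up det(λI - T) = 0.
Expanding along the first row, p(λ) = λ^3 + 6λ^2 - 40λ.
Since p(4) = 0, λ = 4 is a root.
Dividing by (λ - 4) leaves λ^2 + 10λ.
The quadratic factors as (λ + 10)·λ.
Eigenvalues: -10, 0, 4.

-10, 0, 4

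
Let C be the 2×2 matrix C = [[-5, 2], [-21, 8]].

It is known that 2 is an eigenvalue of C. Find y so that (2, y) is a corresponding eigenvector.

We need (C - 2I)v = 0.
C - 2I = [[-7, 2], [-21, 6]].
Row 1: (-7)·2 + (2)·y = 0
Row 2: (-21)·2 + (6)·y = 0
Solving gives y = 7.
Check: C·(2, 7) = (4, 14) = 2·(2, 7).

7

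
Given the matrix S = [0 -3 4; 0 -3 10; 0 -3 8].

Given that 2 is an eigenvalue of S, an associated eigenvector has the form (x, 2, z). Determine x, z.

-1, 1

We need (S - 2I)v = 0.
S - 2I = [[-2, -3, 4], [0, -5, 10], [0, -3, 6]].
Row 1: (-2)·x + (-3)·2 + (4)·z = 0
Row 2: (0)·x + (-5)·2 + (10)·z = 0
Row 3: (0)·x + (-3)·2 + (6)·z = 0
Solving gives x = -1, z = 1.
Check: S·(-1, 2, 1) = (-2, 4, 2) = 2·(-1, 2, 1).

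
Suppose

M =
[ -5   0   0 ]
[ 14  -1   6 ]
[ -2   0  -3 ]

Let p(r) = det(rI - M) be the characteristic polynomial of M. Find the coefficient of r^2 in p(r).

The coefficient of r^2 of det(rI - M) is −trace(M).
trace(M) = (-5) + (-1) + (-3) = -9, so the coefficient is 9.

9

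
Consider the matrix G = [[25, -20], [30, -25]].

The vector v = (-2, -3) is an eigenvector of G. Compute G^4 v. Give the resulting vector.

(-1250, -1875)

First find the eigenvalue: Gv = (10, 15) = -5·(-2, -3), so λ = -5.
Then G^4 v = λ^4·v = (-5)^4·(-2, -3) = 625·(-2, -3) = (-1250, -1875).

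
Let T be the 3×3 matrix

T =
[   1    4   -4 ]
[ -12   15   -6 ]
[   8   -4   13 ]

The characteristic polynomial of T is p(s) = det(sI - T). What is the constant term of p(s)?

-891

p(s) = s^3 - 29s^2 + 279s - 891.
The constant term is -891.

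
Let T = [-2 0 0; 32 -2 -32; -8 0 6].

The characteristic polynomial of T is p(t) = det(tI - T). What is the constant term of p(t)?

p(t) = t^3 - 2t^2 - 20t - 24.
The constant term is -24.

-24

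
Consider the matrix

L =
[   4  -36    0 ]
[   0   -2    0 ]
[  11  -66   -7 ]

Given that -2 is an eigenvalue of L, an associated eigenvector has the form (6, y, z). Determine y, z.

1, 0

We need (L + 2I)v = 0.
L + 2I = [[6, -36, 0], [0, 0, 0], [11, -66, -5]].
Row 1: (6)·6 + (-36)·y + (0)·z = 0
Row 2: (0)·6 + (0)·y + (0)·z = 0
Row 3: (11)·6 + (-66)·y + (-5)·z = 0
Solving gives y = 1, z = 0.
Check: L·(6, 1, 0) = (-12, -2, 0) = -2·(6, 1, 0).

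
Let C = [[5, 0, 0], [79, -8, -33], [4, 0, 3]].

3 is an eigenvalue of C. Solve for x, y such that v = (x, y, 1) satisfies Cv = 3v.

0, -3

We need (C - 3I)v = 0.
C - 3I = [[2, 0, 0], [79, -11, -33], [4, 0, 0]].
Row 1: (2)·x + (0)·y + (0)·1 = 0
Row 2: (79)·x + (-11)·y + (-33)·1 = 0
Row 3: (4)·x + (0)·y + (0)·1 = 0
Solving gives x = 0, y = -3.
Check: C·(0, -3, 1) = (0, -9, 3) = 3·(0, -3, 1).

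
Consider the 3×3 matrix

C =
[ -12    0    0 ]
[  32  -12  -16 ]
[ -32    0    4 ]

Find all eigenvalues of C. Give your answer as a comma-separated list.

Compute the characteristic polynomial p(λ) = det(λI - C).
Expanding along the first row, p(λ) = λ^3 + 20λ^2 + 48λ - 576.
Try λ = 4: p(4) = 0, so 4 is a root.
Dividing by (λ - 4) leaves λ^2 + 24λ + 144.
The quadratic factor is (λ + 12)^2.
Eigenvalues: -12, -12, 4.

-12, -12, 4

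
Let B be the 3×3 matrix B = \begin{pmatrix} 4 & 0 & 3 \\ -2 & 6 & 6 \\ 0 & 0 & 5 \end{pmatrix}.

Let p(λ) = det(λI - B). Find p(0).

p(0) = det(0·I − B) = det(−B) = (−1)^3·det(B).
det(B) = 120, so p(0) = -120.

-120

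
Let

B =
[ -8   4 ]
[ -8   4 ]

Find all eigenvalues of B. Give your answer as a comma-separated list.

det(B - sI) = (-8 - s)(4 - s) - (4)·(-8) = s^2 + 4s.
This factors as (s + 4)·s = 0.
Eigenvalues: -4, 0.

-4, 0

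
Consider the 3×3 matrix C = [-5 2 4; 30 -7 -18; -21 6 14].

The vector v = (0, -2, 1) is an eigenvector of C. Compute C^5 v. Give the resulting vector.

(0, -64, 32)

First find the eigenvalue: Cv = (0, -4, 2) = 2·(0, -2, 1), so λ = 2.
Then C^5 v = λ^5·v = 2^5·(0, -2, 1) = 32·(0, -2, 1) = (0, -64, 32).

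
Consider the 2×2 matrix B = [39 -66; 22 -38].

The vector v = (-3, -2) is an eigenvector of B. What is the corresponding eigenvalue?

Compute Bv: B·(-3, -2) = (15, 10).
Since Bv = λv, compare component 1: 15 = λ·-3, so λ = -5.

-5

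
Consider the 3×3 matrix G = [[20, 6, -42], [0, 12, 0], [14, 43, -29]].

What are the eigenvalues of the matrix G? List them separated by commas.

-8, -1, 12

Compute the characteristic polynomial p(r) = det(rI - G).
Cofactor expansion gives p(r) = r^3 - 3r^2 - 100r - 96.
Try r = -1: p(-1) = 0, so -1 is a root.
Dividing by (r + 1) leaves r^2 - 4r - 96.
The quadratic factors as (r + 8)·(r - 12).
Eigenvalues: -8, -1, 12.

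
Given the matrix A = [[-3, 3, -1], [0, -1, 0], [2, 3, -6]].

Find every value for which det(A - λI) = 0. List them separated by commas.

-5, -4, -1

The characteristic polynomial is p(s) = det(sI - A).
Expanding the 3×3 determinant: p(s) = s^3 + 10s^2 + 29s + 20.
Since p(-4) = 0, s = -4 is a root.
Dividing by (s + 4) leaves s^2 + 6s + 5.
The quadratic factors as (s + 5)·(s + 1).
Eigenvalues: -5, -4, -1.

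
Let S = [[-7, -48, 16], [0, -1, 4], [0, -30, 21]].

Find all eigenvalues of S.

The characteristic polynomial is p(t) = det(tI - S).
Cofactor expansion gives p(t) = t^3 - 13t^2 - 41t + 693.
Rational-root test: t = -7 gives p(-7) = 0.
Factor out (t + 7): p(t) = (t + 7)·(t^2 - 20t + 99).
The quadratic factors as (t - 9)·(t - 11).
Eigenvalues: -7, 9, 11.

-7, 9, 11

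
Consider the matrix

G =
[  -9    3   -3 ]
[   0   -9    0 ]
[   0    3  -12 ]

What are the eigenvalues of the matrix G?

-12, -9, -9

Set up det(tI - G) = 0.
Cofactor expansion gives p(t) = t^3 + 30t^2 + 297t + 972.
Try t = -12: p(-12) = 0, so -12 is a root.
Dividing by (t + 12) leaves t^2 + 18t + 81.
The quadratic factor is (t + 9)^2.
Eigenvalues: -12, -9, -9.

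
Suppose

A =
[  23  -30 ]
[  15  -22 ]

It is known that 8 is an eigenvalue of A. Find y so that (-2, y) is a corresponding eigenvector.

-1

We need (A - 8I)v = 0.
A - 8I = [[15, -30], [15, -30]].
Row 1: (15)·-2 + (-30)·y = 0
Row 2: (15)·-2 + (-30)·y = 0
Solving gives y = -1.
Check: A·(-2, -1) = (-16, -8) = 8·(-2, -1).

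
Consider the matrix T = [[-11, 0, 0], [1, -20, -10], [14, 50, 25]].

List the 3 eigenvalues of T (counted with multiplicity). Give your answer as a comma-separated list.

Compute the characteristic polynomial p(t) = det(tI - T).
Expanding along the first row, p(t) = t^3 + 6t^2 - 55t.
Since p(-11) = 0, t = -11 is a root.
Factor out (t + 11): p(t) = (t + 11)·(t^2 - 5t).
The quadratic factors as t·(t - 5).
Eigenvalues: -11, 0, 5.

-11, 0, 5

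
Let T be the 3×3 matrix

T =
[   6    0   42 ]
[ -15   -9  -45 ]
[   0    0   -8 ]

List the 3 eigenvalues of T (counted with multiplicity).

Set up det(rI - T) = 0.
Expanding the 3×3 determinant: p(r) = r^3 + 11r^2 - 30r - 432.
Since p(-9) = 0, r = -9 is a root.
Dividing by (r + 9) leaves r^2 + 2r - 48.
The quadratic factors as (r + 8)·(r - 6).
Eigenvalues: -9, -8, 6.

-9, -8, 6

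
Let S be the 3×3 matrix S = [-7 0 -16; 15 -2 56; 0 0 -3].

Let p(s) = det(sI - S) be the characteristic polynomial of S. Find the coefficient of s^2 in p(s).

The coefficient of s^2 of det(sI - S) is −trace(S).
trace(S) = (-7) + (-2) + (-3) = -12, so the coefficient is 12.

12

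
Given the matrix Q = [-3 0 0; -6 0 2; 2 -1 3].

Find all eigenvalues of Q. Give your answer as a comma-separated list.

-3, 1, 2

The characteristic polynomial is p(t) = det(tI - Q).
Expanding along the first row, p(t) = t^3 - 7t + 6.
Try t = 1: p(1) = 0, so 1 is a root.
Factor out (t - 1): p(t) = (t - 1)·(t^2 + t - 6).
The quadratic factors as (t + 3)·(t - 2).
Eigenvalues: -3, 1, 2.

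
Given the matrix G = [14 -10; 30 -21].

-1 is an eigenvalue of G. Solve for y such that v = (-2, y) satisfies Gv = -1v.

We need (G + 1I)v = 0.
G + 1I = [[15, -10], [30, -20]].
Row 1: (15)·-2 + (-10)·y = 0
Row 2: (30)·-2 + (-20)·y = 0
Solving gives y = -3.
Check: G·(-2, -3) = (2, 3) = -1·(-2, -3).

-3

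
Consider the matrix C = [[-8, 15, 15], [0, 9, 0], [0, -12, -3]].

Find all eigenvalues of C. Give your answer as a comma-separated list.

Compute the characteristic polynomial p(r) = det(rI - C).
Expanding the 3×3 determinant: p(r) = r^3 + 2r^2 - 75r - 216.
Try r = -8: p(-8) = 0, so -8 is a root.
Factor out (r + 8): p(r) = (r + 8)·(r^2 - 6r - 27).
The quadratic factors as (r + 3)·(r - 9).
Eigenvalues: -8, -3, 9.

-8, -3, 9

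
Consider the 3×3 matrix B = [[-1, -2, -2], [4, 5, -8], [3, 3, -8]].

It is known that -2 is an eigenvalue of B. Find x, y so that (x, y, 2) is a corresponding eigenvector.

We need (B + 2I)v = 0.
B + 2I = [[1, -2, -2], [4, 7, -8], [3, 3, -6]].
Row 1: (1)·x + (-2)·y + (-2)·2 = 0
Row 2: (4)·x + (7)·y + (-8)·2 = 0
Row 3: (3)·x + (3)·y + (-6)·2 = 0
Solving gives x = 4, y = 0.
Check: B·(4, 0, 2) = (-8, 0, -4) = -2·(4, 0, 2).

4, 0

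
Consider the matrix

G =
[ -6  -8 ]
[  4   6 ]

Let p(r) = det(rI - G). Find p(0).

-4

p(0) = det(0·I − G) = det(−G) = (−1)^2·det(G).
det(G) = -4, so p(0) = -4.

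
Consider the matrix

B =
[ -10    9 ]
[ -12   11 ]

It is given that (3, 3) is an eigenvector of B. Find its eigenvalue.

Compute Bv: B·(3, 3) = (-3, -3).
Since Bv = λv, compare component 1: -3 = λ·3, so λ = -1.

-1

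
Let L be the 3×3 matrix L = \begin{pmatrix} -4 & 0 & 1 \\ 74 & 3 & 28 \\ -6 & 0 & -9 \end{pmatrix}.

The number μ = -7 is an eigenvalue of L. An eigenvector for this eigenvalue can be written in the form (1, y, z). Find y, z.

1, -3

We need (L + 7I)v = 0.
L + 7I = [[3, 0, 1], [74, 10, 28], [-6, 0, -2]].
Row 1: (3)·1 + (0)·y + (1)·z = 0
Row 2: (74)·1 + (10)·y + (28)·z = 0
Row 3: (-6)·1 + (0)·y + (-2)·z = 0
Solving gives y = 1, z = -3.
Check: L·(1, 1, -3) = (-7, -7, 21) = -7·(1, 1, -3).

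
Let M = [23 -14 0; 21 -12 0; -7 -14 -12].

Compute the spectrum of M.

-12, 2, 9

The characteristic polynomial is p(s) = det(sI - M).
Cofactor expansion gives p(s) = s^3 + s^2 - 114s + 216.
Try s = 2: p(2) = 0, so 2 is a root.
Dividing by (s - 2) leaves s^2 + 3s - 108.
The quadratic factors as (s + 12)·(s - 9).
Eigenvalues: -12, 2, 9.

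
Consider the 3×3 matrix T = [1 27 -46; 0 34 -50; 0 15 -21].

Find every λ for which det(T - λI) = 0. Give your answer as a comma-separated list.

The characteristic polynomial is p(r) = det(rI - T).
Cofactor expansion gives p(r) = r^3 - 14r^2 + 49r - 36.
Since p(1) = 0, r = 1 is a root.
Dividing by (r - 1) leaves r^2 - 13r + 36.
The quadratic factors as (r - 4)·(r - 9).
Eigenvalues: 1, 4, 9.

1, 4, 9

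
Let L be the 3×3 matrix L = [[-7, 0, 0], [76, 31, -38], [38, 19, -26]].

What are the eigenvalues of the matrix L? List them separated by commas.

-7, -7, 12

Set up det(lambda·I - L) = 0.
Cofactor expansion gives p(lambda) = lambda^3 + 2·lambda^2 - 119·lambda - 588.
Since p(-7) = 0, lambda = -7 is a root.
Dividing by (lambda + 7) leaves lambda^2 - 5·lambda - 84.
The quadratic factors as (lambda + 7)·(lambda - 12).
Eigenvalues: -7, -7, 12.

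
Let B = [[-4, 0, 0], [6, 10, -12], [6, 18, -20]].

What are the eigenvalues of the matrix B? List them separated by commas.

-8, -4, -2

Set up det(λI - B) = 0.
Expanding the 3×3 determinant: p(λ) = λ^3 + 14λ^2 + 56λ + 64.
Rational-root test: λ = -2 gives p(-2) = 0.
Dividing by (λ + 2) leaves λ^2 + 12λ + 32.
The quadratic factors as (λ + 8)·(λ + 4).
Eigenvalues: -8, -4, -2.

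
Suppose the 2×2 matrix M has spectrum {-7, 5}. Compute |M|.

det(M) is the product of the eigenvalues: (-7) · (5) = -35.

-35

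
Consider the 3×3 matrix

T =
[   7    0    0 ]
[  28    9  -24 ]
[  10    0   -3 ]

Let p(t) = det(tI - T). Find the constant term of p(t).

189

p(t) = t^3 - 13t^2 + 15t + 189.
The constant term is 189.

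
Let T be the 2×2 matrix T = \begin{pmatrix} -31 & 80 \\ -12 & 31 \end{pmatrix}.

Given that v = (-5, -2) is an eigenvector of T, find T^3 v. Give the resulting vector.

First find the eigenvalue: Tv = (-5, -2) = 1·(-5, -2), so λ = 1.
Then T^3 v = λ^3·v = 1^3·(-5, -2) = 1·(-5, -2) = (-5, -2).

(-5, -2)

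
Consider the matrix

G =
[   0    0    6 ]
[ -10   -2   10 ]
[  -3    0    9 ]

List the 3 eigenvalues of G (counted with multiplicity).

Compute the characteristic polynomial p(μ) = det(μI - G).
Cofactor expansion gives p(μ) = μ^3 - 7μ^2 + 36.
Try μ = -2: p(-2) = 0, so -2 is a root.
Factor out (μ + 2): p(μ) = (μ + 2)·(μ^2 - 9μ + 18).
The quadratic factors as (μ - 3)·(μ - 6).
Eigenvalues: -2, 3, 6.

-2, 3, 6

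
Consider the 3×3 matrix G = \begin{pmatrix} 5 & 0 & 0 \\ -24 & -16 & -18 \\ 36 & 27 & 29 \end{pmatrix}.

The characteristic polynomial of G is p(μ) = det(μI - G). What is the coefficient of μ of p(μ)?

87

p(μ) = μ^3 - 18μ^2 + 87μ - 110.
The coefficient of μ is 87.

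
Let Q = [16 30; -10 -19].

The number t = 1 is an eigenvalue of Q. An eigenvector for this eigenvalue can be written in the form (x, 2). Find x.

-4

We need (Q - 1I)v = 0.
Q - 1I = [[15, 30], [-10, -20]].
Row 1: (15)·x + (30)·2 = 0
Row 2: (-10)·x + (-20)·2 = 0
Solving gives x = -4.
Check: Q·(-4, 2) = (-4, 2) = 1·(-4, 2).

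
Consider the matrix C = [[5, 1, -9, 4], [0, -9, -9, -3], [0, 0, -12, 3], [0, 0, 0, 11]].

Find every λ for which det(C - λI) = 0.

-12, -9, 5, 11

C is upper triangular, so its eigenvalues are the diagonal entries.
Diagonal: 5, -9, -12, 11.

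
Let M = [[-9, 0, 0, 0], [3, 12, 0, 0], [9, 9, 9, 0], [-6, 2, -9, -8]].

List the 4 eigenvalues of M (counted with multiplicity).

-9, -8, 9, 12

M is lower triangular, so its eigenvalues are the diagonal entries.
Diagonal: -9, 12, 9, -8.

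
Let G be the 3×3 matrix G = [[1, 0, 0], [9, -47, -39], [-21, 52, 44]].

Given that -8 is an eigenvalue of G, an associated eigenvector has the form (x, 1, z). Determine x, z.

We need (G + 8I)v = 0.
G + 8I = [[9, 0, 0], [9, -39, -39], [-21, 52, 52]].
Row 1: (9)·x + (0)·1 + (0)·z = 0
Row 2: (9)·x + (-39)·1 + (-39)·z = 0
Row 3: (-21)·x + (52)·1 + (52)·z = 0
Solving gives x = 0, z = -1.
Check: G·(0, 1, -1) = (0, -8, 8) = -8·(0, 1, -1).

0, -1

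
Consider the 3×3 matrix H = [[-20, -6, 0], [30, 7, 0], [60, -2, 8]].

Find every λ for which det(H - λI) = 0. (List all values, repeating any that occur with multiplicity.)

-8, -5, 8

Compute the characteristic polynomial p(r) = det(rI - H).
Expanding along the first row, p(r) = r^3 + 5r^2 - 64r - 320.
Since p(8) = 0, r = 8 is a root.
Factor out (r - 8): p(r) = (r - 8)·(r^2 + 13r + 40).
The quadratic factors as (r + 8)·(r + 5).
Eigenvalues: -8, -5, 8.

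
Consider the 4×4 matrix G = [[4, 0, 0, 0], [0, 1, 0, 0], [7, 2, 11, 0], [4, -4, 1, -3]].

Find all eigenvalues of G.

-3, 1, 4, 11

G is lower triangular, so its eigenvalues are the diagonal entries.
Diagonal: 4, 1, 11, -3.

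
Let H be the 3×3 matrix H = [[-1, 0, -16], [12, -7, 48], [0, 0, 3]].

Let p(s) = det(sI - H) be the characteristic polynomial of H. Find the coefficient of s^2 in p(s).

5

The coefficient of s^2 of det(sI - H) is −trace(H).
trace(H) = (-1) + (-7) + (3) = -5, so the coefficient is 5.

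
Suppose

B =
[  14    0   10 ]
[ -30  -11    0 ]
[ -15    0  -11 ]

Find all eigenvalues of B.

Compute the characteristic polynomial p(r) = det(rI - B).
Cofactor expansion gives p(r) = r^3 + 8r^2 - 37r - 44.
Since p(-11) = 0, r = -11 is a root.
Dividing by (r + 11) leaves r^2 - 3r - 4.
The quadratic factors as (r + 1)·(r - 4).
Eigenvalues: -11, -1, 4.

-11, -1, 4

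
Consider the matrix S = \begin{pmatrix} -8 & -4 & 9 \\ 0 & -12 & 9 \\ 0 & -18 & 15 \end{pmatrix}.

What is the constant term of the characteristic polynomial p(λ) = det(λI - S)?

-144

p(0) = det(0·I − S) = det(−S) = (−1)^3·det(S).
det(S) = 144, so p(0) = -144.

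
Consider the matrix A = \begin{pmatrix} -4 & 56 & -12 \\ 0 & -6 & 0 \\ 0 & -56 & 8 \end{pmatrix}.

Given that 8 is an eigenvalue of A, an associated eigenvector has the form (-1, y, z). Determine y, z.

We need (A - 8I)v = 0.
A - 8I = [[-12, 56, -12], [0, -14, 0], [0, -56, 0]].
Row 1: (-12)·-1 + (56)·y + (-12)·z = 0
Row 2: (0)·-1 + (-14)·y + (0)·z = 0
Row 3: (0)·-1 + (-56)·y + (0)·z = 0
Solving gives y = 0, z = 1.
Check: A·(-1, 0, 1) = (-8, 0, 8) = 8·(-1, 0, 1).

0, 1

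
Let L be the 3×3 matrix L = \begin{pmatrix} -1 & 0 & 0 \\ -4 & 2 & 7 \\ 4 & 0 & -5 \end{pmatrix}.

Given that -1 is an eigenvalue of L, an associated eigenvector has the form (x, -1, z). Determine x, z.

We need (L + 1I)v = 0.
L + 1I = [[0, 0, 0], [-4, 3, 7], [4, 0, -4]].
Row 1: (0)·x + (0)·-1 + (0)·z = 0
Row 2: (-4)·x + (3)·-1 + (7)·z = 0
Row 3: (4)·x + (0)·-1 + (-4)·z = 0
Solving gives x = 1, z = 1.
Check: L·(1, -1, 1) = (-1, 1, -1) = -1·(1, -1, 1).

1, 1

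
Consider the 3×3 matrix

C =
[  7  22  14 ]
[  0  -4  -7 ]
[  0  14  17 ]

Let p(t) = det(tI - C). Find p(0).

-210

p(0) = det(0·I − C) = det(−C) = (−1)^3·det(C).
det(C) = 210, so p(0) = -210.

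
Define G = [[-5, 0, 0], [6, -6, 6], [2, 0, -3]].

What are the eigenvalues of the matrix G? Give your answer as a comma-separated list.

Set up det(lambda·I - G) = 0.
Expanding along the first row, p(lambda) = lambda^3 + 14·lambda^2 + 63·lambda + 90.
Since p(-6) = 0, lambda = -6 is a root.
Dividing by (lambda + 6) leaves lambda^2 + 8·lambda + 15.
The quadratic factors as (lambda + 5)·(lambda + 3).
Eigenvalues: -6, -5, -3.

-6, -5, -3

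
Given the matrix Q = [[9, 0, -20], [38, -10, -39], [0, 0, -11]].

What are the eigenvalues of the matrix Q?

-11, -10, 9

The characteristic polynomial is p(s) = det(sI - Q).
Expanding the 3×3 determinant: p(s) = s^3 + 12s^2 - 79s - 990.
Try s = -10: p(-10) = 0, so -10 is a root.
Dividing by (s + 10) leaves s^2 + 2s - 99.
The quadratic factors as (s + 11)·(s - 9).
Eigenvalues: -11, -10, 9.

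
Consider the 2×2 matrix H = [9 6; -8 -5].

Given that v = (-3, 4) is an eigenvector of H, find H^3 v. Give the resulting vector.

(-3, 4)

First find the eigenvalue: Hv = (-3, 4) = 1·(-3, 4), so λ = 1.
Then H^3 v = λ^3·v = 1^3·(-3, 4) = 1·(-3, 4) = (-3, 4).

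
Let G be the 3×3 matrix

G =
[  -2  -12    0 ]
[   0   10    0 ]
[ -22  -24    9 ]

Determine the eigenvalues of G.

The characteristic polynomial is p(λ) = det(λI - G).
Expanding the 3×3 determinant: p(λ) = λ^3 - 17λ^2 + 52λ + 180.
Since p(9) = 0, λ = 9 is a root.
Factor out (λ - 9): p(λ) = (λ - 9)·(λ^2 - 8λ - 20).
The quadratic factors as (λ + 2)·(λ - 10).
Eigenvalues: -2, 9, 10.

-2, 9, 10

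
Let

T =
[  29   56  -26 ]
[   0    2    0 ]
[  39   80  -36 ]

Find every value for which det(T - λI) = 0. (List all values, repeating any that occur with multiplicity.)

Compute the characteristic polynomial p(λ) = det(λI - T).
Expanding along the first row, p(λ) = λ^3 + 5λ^2 - 44λ + 60.
Since p(2) = 0, λ = 2 is a root.
Dividing by (λ - 2) leaves λ^2 + 7λ - 30.
The quadratic factors as (λ + 10)·(λ - 3).
Eigenvalues: -10, 2, 3.

-10, 2, 3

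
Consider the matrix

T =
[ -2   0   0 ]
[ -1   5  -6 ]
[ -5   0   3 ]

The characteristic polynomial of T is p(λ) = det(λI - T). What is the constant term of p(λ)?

30

p(λ) = λ^3 - 6λ^2 - λ + 30.
The constant term is 30.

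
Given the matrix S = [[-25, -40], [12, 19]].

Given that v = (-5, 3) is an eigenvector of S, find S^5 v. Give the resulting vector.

(5, -3)

First find the eigenvalue: Sv = (5, -3) = -1·(-5, 3), so λ = -1.
Then S^5 v = λ^5·v = (-1)^5·(-5, 3) = -1·(-5, 3) = (5, -3).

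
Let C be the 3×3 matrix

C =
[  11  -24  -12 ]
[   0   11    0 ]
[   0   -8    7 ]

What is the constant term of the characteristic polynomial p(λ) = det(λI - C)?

p(0) = det(0·I − C) = det(−C) = (−1)^3·det(C).
det(C) = 847, so p(0) = -847.

-847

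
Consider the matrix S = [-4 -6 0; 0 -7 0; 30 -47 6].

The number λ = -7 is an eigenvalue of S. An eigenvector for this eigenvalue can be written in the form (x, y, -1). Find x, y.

2, 1

We need (S + 7I)v = 0.
S + 7I = [[3, -6, 0], [0, 0, 0], [30, -47, 13]].
Row 1: (3)·x + (-6)·y + (0)·-1 = 0
Row 2: (0)·x + (0)·y + (0)·-1 = 0
Row 3: (30)·x + (-47)·y + (13)·-1 = 0
Solving gives x = 2, y = 1.
Check: S·(2, 1, -1) = (-14, -7, 7) = -7·(2, 1, -1).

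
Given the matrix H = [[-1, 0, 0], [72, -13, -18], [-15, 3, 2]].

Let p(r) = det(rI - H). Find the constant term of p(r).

28

p(r) = r^3 + 12r^2 + 39r + 28.
The constant term is 28.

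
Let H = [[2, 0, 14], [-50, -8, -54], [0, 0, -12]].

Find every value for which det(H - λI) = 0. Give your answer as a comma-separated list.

-12, -8, 2

Set up det(lambda·I - H) = 0.
Cofactor expansion gives p(lambda) = lambda^3 + 18·lambda^2 + 56·lambda - 192.
Try lambda = -12: p(-12) = 0, so -12 is a root.
Factor out (lambda + 12): p(lambda) = (lambda + 12)·(lambda^2 + 6·lambda - 16).
The quadratic factors as (lambda + 8)·(lambda - 2).
Eigenvalues: -12, -8, 2.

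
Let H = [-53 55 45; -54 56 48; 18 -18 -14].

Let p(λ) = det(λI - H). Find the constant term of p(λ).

p(λ) = λ^3 + 11λ^2 + 14λ - 80.
The constant term is -80.

-80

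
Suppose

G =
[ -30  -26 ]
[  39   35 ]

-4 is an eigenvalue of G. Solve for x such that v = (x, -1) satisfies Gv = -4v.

We need (G + 4I)v = 0.
G + 4I = [[-26, -26], [39, 39]].
Row 1: (-26)·x + (-26)·-1 = 0
Row 2: (39)·x + (39)·-1 = 0
Solving gives x = 1.
Check: G·(1, -1) = (-4, 4) = -4·(1, -1).

1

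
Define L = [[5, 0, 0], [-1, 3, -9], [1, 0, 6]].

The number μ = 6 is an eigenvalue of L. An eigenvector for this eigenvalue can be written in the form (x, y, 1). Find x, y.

We need (L - 6I)v = 0.
L - 6I = [[-1, 0, 0], [-1, -3, -9], [1, 0, 0]].
Row 1: (-1)·x + (0)·y + (0)·1 = 0
Row 2: (-1)·x + (-3)·y + (-9)·1 = 0
Row 3: (1)·x + (0)·y + (0)·1 = 0
Solving gives x = 0, y = -3.
Check: L·(0, -3, 1) = (0, -18, 6) = 6·(0, -3, 1).

0, -3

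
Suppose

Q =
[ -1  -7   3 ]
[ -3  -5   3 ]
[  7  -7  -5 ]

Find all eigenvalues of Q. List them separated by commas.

Set up det(tI - Q) = 0.
Expanding along the first row, p(t) = t^3 + 11t^2 + 14t - 80.
Try t = -5: p(-5) = 0, so -5 is a root.
Factor out (t + 5): p(t) = (t + 5)·(t^2 + 6t - 16).
The quadratic factors as (t + 8)·(t - 2).
Eigenvalues: -8, -5, 2.

-8, -5, 2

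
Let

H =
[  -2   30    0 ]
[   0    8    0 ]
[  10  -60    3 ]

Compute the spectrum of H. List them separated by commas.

-2, 3, 8

The characteristic polynomial is p(s) = det(sI - H).
Expanding along the first row, p(s) = s^3 - 9s^2 + 2s + 48.
Try s = 3: p(3) = 0, so 3 is a root.
Dividing by (s - 3) leaves s^2 - 6s - 16.
The quadratic factors as (s + 2)·(s - 8).
Eigenvalues: -2, 3, 8.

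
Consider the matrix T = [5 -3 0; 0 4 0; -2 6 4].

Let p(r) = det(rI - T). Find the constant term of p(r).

p(r) = r^3 - 13r^2 + 56r - 80.
The constant term is -80.

-80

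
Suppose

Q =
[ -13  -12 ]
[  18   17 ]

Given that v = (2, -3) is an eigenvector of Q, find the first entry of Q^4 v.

First find the eigenvalue: Qv = (10, -15) = 5·(2, -3), so λ = 5.
Then Q^4 v = λ^4·v = 5^4·(2, -3) = 625·(2, -3) = (1250, -1875).

1250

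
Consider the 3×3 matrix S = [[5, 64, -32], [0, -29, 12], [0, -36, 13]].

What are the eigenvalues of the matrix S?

-11, -5, 5

Set up det(tI - S) = 0.
Expanding along the first row, p(t) = t^3 + 11t^2 - 25t - 275.
Rational-root test: t = -5 gives p(-5) = 0.
Dividing by (t + 5) leaves t^2 + 6t - 55.
The quadratic factors as (t + 11)·(t - 5).
Eigenvalues: -11, -5, 5.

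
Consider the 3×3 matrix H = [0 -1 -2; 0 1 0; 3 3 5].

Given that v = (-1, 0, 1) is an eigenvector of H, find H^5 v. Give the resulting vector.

First find the eigenvalue: Hv = (-2, 0, 2) = 2·(-1, 0, 1), so λ = 2.
Then H^5 v = λ^5·v = 2^5·(-1, 0, 1) = 32·(-1, 0, 1) = (-32, 0, 32).

(-32, 0, 32)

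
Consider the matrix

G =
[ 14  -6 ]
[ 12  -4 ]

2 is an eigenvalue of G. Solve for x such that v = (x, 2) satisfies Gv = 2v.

We need (G - 2I)v = 0.
G - 2I = [[12, -6], [12, -6]].
Row 1: (12)·x + (-6)·2 = 0
Row 2: (12)·x + (-6)·2 = 0
Solving gives x = 1.
Check: G·(1, 2) = (2, 4) = 2·(1, 2).

1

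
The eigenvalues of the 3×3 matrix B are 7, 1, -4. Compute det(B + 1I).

If B has eigenvalues 7, 1, -4, then B + 1I has eigenvalues 8, 2, -3.
det(B + 1I) = (8) · (2) · (-3) = -48.

-48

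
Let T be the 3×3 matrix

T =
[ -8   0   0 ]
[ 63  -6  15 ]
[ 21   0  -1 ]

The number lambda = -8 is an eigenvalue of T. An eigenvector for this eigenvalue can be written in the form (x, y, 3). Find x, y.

We need (T + 8I)v = 0.
T + 8I = [[0, 0, 0], [63, 2, 15], [21, 0, 7]].
Row 1: (0)·x + (0)·y + (0)·3 = 0
Row 2: (63)·x + (2)·y + (15)·3 = 0
Row 3: (21)·x + (0)·y + (7)·3 = 0
Solving gives x = -1, y = 9.
Check: T·(-1, 9, 3) = (8, -72, -24) = -8·(-1, 9, 3).

-1, 9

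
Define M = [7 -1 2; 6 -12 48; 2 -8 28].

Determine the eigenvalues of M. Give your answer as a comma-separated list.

Set up det(μI - M) = 0.
Expanding along the first row, p(μ) = μ^3 - 23μ^2 + 162μ - 360.
Rational-root test: μ = 6 gives p(6) = 0.
Dividing by (μ - 6) leaves μ^2 - 17μ + 60.
The quadratic factors as (μ - 5)·(μ - 12).
Eigenvalues: 5, 6, 12.

5, 6, 12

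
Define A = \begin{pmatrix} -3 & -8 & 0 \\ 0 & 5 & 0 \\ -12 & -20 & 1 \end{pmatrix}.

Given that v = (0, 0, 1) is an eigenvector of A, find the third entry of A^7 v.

1

First find the eigenvalue: Av = (0, 0, 1) = 1·(0, 0, 1), so λ = 1.
Then A^7 v = λ^7·v = 1^7·(0, 0, 1) = 1·(0, 0, 1) = (0, 0, 1).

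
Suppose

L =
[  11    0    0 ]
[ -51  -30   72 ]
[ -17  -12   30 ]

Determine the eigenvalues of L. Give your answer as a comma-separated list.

-6, 6, 11

Compute the characteristic polynomial p(lambda) = det(lambda·I - L).
Expanding the 3×3 determinant: p(lambda) = lambda^3 - 11·lambda^2 - 36·lambda + 396.
Try lambda = -6: p(-6) = 0, so -6 is a root.
Dividing by (lambda + 6) leaves lambda^2 - 17·lambda + 66.
The quadratic factors as (lambda - 6)·(lambda - 11).
Eigenvalues: -6, 6, 11.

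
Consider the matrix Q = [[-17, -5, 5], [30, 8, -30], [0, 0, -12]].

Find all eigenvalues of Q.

Set up det(sI - Q) = 0.
Expanding the 3×3 determinant: p(s) = s^3 + 21s^2 + 122s + 168.
Since p(-2) = 0, s = -2 is a root.
Dividing by (s + 2) leaves s^2 + 19s + 84.
The quadratic factors as (s + 12)·(s + 7).
Eigenvalues: -12, -7, -2.

-12, -7, -2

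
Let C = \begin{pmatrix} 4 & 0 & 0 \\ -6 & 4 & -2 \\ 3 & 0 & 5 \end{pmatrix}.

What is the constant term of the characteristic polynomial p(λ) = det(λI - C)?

-80

p(0) = det(0·I − C) = det(−C) = (−1)^3·det(C).
det(C) = 80, so p(0) = -80.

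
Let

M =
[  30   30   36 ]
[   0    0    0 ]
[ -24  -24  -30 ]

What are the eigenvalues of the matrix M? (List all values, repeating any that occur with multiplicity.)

-6, 0, 6

Compute the characteristic polynomial p(lambda) = det(lambda·I - M).
Expanding along the first row, p(lambda) = lambda^3 - 36·lambda.
Rational-root test: lambda = 0 gives p(0) = 0.
Factor out lambda: p(lambda) = lambda·(lambda^2 - 36).
The quadratic factors as (lambda + 6)·(lambda - 6).
Eigenvalues: -6, 0, 6.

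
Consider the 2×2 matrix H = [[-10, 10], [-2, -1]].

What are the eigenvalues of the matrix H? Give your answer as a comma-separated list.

-6, -5

det(H - μI) = (-10 - μ)(-1 - μ) - (10)·(-2) = μ^2 + 11μ + 30.
This factors as (μ + 6)·(μ + 5) = 0.
Eigenvalues: -6, -5.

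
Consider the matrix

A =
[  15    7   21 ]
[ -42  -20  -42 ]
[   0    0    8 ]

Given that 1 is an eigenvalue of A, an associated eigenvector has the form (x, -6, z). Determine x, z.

3, 0

We need (A - 1I)v = 0.
A - 1I = [[14, 7, 21], [-42, -21, -42], [0, 0, 7]].
Row 1: (14)·x + (7)·-6 + (21)·z = 0
Row 2: (-42)·x + (-21)·-6 + (-42)·z = 0
Row 3: (0)·x + (0)·-6 + (7)·z = 0
Solving gives x = 3, z = 0.
Check: A·(3, -6, 0) = (3, -6, 0) = 1·(3, -6, 0).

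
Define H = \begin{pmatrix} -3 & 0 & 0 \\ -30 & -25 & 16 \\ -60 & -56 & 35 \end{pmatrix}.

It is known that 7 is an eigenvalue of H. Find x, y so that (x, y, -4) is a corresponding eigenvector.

We need (H - 7I)v = 0.
H - 7I = [[-10, 0, 0], [-30, -32, 16], [-60, -56, 28]].
Row 1: (-10)·x + (0)·y + (0)·-4 = 0
Row 2: (-30)·x + (-32)·y + (16)·-4 = 0
Row 3: (-60)·x + (-56)·y + (28)·-4 = 0
Solving gives x = 0, y = -2.
Check: H·(0, -2, -4) = (0, -14, -28) = 7·(0, -2, -4).

0, -2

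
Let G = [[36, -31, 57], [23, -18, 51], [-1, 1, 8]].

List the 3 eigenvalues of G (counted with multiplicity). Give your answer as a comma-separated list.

5, 10, 11

Compute the characteristic polynomial p(λ) = det(λI - G).
Expanding the 3×3 determinant: p(λ) = λ^3 - 26λ^2 + 215λ - 550.
Try λ = 10: p(10) = 0, so 10 is a root.
Factor out (λ - 10): p(λ) = (λ - 10)·(λ^2 - 16λ + 55).
The quadratic factors as (λ - 5)·(λ - 11).
Eigenvalues: 5, 10, 11.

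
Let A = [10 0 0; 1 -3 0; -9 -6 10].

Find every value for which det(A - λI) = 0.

A is lower triangular, so its eigenvalues are the diagonal entries.
Diagonal: 10, -3, 10.

-3, 10, 10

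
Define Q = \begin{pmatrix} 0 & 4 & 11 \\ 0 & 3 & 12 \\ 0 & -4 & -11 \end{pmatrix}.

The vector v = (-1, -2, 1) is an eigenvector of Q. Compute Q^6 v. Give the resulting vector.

(-729, -1458, 729)

First find the eigenvalue: Qv = (3, 6, -3) = -3·(-1, -2, 1), so λ = -3.
Then Q^6 v = λ^6·v = (-3)^6·(-1, -2, 1) = 729·(-1, -2, 1) = (-729, -1458, 729).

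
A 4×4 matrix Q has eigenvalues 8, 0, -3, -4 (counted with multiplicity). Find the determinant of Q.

det(Q) is the product of the eigenvalues: (8) · (0) · (-3) · (-4) = 0.

0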